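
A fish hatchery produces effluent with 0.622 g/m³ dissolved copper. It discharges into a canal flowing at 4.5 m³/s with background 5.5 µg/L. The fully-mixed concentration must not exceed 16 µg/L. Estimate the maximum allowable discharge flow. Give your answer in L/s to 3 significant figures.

5.5 µg/L = 0.0055 mg/L.
16 µg/L = 0.016 mg/L.
Mass balance at complete mixing: C_std·(Q_w + Q_r) = Q_w·C_e + Q_r·C_b.
Rearranging, Q_w = Q_r·(C_std − C_b)/(C_e − C_std) = 4.5·(0.016 − 0.0055) / (0.622 − 0.016) = 0.07797 m³/s.
= 77.97 L/s.

78.0 L/s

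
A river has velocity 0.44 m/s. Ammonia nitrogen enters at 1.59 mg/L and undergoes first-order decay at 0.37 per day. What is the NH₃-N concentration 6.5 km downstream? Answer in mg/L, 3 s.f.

1.49 mg/L

Travel time t = 6.5 km / 0.44 m/s = 6500/0.44 = 1.477e+04 s = 0.171 d.
First-order decay: C = 1.59·exp(−0.37·0.171) = 1.59·0.9387 = 1.493 mg/L.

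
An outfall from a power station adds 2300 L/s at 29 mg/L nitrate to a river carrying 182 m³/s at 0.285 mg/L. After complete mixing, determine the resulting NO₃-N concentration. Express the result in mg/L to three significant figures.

2300 L/s = 2.3 m³/s.
Flow-weighted mixing gives C = (2.3·29 + 182·0.285) / (2.3 + 182) = 118.6/184.3 = 0.6434 mg/L.

0.643 mg/L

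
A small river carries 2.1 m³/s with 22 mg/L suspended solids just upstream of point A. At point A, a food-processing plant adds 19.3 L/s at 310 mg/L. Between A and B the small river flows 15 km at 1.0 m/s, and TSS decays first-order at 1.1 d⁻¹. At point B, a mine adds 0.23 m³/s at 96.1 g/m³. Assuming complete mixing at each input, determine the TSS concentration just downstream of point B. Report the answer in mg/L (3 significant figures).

19.3 L/s = 0.0193 m³/s.
After input A: C = (2.1·22 + 0.0193·310) / 2.119 = 24.62 mg/L.
Over the 15 km reach to input B (t = 1.5e+04 s = 0.1736 d), decay gives C = 24.62·exp(−1.1·0.1736) = 20.34 mg/L.
After input B: C = (2.119·20.34 + 0.23·96.1) / 2.349 = 27.76 mg/L.

27.8 mg/L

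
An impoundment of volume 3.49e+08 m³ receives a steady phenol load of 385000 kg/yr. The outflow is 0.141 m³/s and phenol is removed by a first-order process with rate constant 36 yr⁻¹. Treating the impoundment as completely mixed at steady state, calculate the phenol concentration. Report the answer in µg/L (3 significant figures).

Outflow Q = 0.141 m³/s × 3.156e+07 s/yr = 4.45e+06 m³/yr.
Steady-state CSTR mass balance: W = Q·C + k·V·C, so C = W/(Q + kV).
Q + kV = 4.45e+06 + 36·3.49e+08 = 1.257e+10 m³/yr.
C = 385000/1.257e+10 = 3.063e-05 kg/m³ = 0.03063 mg/L = 30.63 µg/L.

30.6 µg/L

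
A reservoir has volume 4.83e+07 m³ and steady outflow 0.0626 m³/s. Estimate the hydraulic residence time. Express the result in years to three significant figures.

24.4 yr

Q = 0.0626 m³/s × 3.156e+07 s/yr = 1.976e+06 m³/yr.
Hydraulic residence time τ = V/Q = 4.83e+07/1.976e+06 = 24.45 yr.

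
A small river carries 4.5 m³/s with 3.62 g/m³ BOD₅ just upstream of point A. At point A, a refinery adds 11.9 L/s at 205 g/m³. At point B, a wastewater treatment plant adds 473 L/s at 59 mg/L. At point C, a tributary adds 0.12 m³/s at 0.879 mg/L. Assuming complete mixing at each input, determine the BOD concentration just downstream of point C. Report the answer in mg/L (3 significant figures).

11.9 L/s = 0.0119 m³/s.
After input A: C = (4.5·3.62 + 0.0119·205) / 4.512 = 4.151 mg/L.
473 L/s = 0.473 m³/s.
After input B: C = (4.512·4.151 + 0.473·59) / 4.985 = 9.356 mg/L.
After input C: C = (4.985·9.356 + 0.12·0.879) / 5.105 = 9.156 mg/L.

9.16 mg/L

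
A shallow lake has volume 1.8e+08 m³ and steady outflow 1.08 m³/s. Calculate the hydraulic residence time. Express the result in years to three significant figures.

Q = 1.08 m³/s × 3.156e+07 s/yr = 3.408e+07 m³/yr.
Hydraulic residence time τ = V/Q = 1.8e+08/3.408e+07 = 5.281 yr.

5.28 yr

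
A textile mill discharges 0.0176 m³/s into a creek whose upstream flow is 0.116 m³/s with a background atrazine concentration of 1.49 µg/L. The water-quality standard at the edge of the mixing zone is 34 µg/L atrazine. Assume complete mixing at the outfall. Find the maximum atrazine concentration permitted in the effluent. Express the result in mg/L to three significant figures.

0.248 mg/L

1.49 µg/L = 0.00149 mg/L.
34 µg/L = 0.034 mg/L.
Mass balance: 0.034·0.1336 = 0.0176·Cₑ + 0.116·0.00149.
Cₑ = (0.004542 − 0.0001728) / 0.0176 = 0.2483 mg/L.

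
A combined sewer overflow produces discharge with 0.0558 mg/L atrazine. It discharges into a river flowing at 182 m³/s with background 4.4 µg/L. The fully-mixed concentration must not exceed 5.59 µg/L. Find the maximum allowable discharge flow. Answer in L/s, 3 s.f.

4.4 µg/L = 0.0044 mg/L.
5.59 µg/L = 0.00559 mg/L.
Mass balance at complete mixing: C_std·(Q_w + Q_r) = Q_w·C_e + Q_r·C_b.
Rearranging, Q_w = Q_r·(C_std − C_b)/(C_e − C_std) = 182·(0.00559 − 0.0044) / (0.0558 − 0.00559) = 4.313 m³/s.
= 4313 L/s.

4310 L/s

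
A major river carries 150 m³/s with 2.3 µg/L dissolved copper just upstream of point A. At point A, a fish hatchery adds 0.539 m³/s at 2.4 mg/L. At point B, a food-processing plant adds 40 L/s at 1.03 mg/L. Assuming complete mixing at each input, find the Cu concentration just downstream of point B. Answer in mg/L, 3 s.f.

0.0112 mg/L

2.3 µg/L = 0.0023 mg/L.
After input A: C = (150·0.0023 + 0.539·2.4) / 150.5 = 0.01088 mg/L.
40 L/s = 0.04 m³/s.
After input B: C = (150.5·0.01088 + 0.04·1.03) / 150.6 = 0.01116 mg/L.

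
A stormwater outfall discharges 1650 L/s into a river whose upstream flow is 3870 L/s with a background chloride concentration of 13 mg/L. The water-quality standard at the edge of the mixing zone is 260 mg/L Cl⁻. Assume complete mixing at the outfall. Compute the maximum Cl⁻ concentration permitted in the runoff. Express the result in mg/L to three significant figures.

1650 L/s = 1.65 m³/s.
3870 L/s = 3.87 m³/s.
Mass balance: 260·5.52 = 1.65·Cₑ + 3.87·13.
Cₑ = (1435 − 50.31) / 1.65 = 839.3 mg/L.

839 mg/L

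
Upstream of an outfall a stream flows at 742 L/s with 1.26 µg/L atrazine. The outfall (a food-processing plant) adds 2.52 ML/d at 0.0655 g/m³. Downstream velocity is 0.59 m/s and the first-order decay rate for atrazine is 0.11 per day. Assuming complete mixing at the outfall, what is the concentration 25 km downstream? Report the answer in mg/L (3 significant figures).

0.00350 mg/L

2.52 ML/d = 0.02917 m³/s.
742 L/s = 0.742 m³/s.
1.26 µg/L = 0.00126 mg/L.
After complete mixing, C₀ = (0.02917·0.0655 + 0.742·0.00126) / 0.7712 = 0.00369 mg/L.
Travel time t = 2.5e+04 m / 0.59 m/s = 4.237e+04 s = 0.4904 d.
C = 0.00369·exp(−0.11·0.4904) = 0.00369·0.9475 = 0.003496 mg/L.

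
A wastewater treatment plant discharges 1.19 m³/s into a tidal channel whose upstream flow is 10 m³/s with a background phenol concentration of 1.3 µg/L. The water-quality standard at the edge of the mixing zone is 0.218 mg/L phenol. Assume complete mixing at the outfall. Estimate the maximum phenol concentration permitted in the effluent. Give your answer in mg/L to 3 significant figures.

1.3 µg/L = 0.0013 mg/L.
Mass balance: 0.218·11.19 = 1.19·Cₑ + 10·0.0013.
Cₑ = (2.439 − 0.013) / 1.19 = 2.039 mg/L.

2.04 mg/L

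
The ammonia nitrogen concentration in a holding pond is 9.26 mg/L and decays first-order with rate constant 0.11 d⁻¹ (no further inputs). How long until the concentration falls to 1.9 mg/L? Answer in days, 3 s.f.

t = ln(C₀/C)/k = ln(9.26/1.9)/0.11 = 1.584/0.11 = 14.4 d.

14.4 d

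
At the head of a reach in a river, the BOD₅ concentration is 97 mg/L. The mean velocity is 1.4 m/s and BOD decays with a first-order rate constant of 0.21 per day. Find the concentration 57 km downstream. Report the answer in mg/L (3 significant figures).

87.9 mg/L

Travel time t = 57 km / 1.4 m/s = 5.7e+04/1.4 = 4.071e+04 s = 0.4712 d.
First-order decay: C = 97·exp(−0.21·0.4712) = 97·0.9058 = 87.86 mg/L.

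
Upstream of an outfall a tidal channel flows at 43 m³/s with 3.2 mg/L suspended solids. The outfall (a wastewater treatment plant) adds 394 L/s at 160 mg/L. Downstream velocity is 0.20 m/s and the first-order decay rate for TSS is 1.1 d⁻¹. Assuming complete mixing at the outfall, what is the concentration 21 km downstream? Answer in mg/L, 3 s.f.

1.21 mg/L

394 L/s = 0.394 m³/s.
After complete mixing, C₀ = (0.394·160 + 43·3.2) / 43.39 = 4.624 mg/L.
Travel time t = 2.1e+04 m / 0.20 m/s = 1.05e+05 s = 1.215 d.
C = 4.624·exp(−1.1·1.215) = 4.624·0.2627 = 1.215 mg/L.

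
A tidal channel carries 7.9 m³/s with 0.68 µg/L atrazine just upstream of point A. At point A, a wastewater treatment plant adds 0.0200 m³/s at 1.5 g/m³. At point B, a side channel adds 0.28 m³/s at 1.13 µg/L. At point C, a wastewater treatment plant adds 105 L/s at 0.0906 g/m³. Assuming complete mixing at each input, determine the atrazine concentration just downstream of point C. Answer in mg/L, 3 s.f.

0.68 µg/L = 0.00068 mg/L.
After input A: C = (7.9·0.00068 + 0.02·1.5) / 7.92 = 0.004466 mg/L.
1.13 µg/L = 0.00113 mg/L.
After input B: C = (7.92·0.004466 + 0.28·0.00113) / 8.2 = 0.004352 mg/L.
105 L/s = 0.105 m³/s.
After input C: C = (8.2·0.004352 + 0.105·0.0906) / 8.305 = 0.005443 mg/L.

0.00544 mg/L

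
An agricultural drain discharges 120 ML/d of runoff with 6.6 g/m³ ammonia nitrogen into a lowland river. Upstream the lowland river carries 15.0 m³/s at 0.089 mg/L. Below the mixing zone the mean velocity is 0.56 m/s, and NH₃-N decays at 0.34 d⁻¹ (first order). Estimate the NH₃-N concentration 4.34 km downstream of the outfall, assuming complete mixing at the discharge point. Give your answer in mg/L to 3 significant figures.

120 ML/d = 1.389 m³/s.
After complete mixing, C₀ = (1.389·6.6 + 15·0.089) / 16.39 = 0.6408 mg/L.
Travel time t = 4340 m / 0.56 m/s = 7750 s = 0.0897 d.
C = 0.6408·exp(−0.34·0.0897) = 0.6408·0.97 = 0.6215 mg/L.

0.622 mg/L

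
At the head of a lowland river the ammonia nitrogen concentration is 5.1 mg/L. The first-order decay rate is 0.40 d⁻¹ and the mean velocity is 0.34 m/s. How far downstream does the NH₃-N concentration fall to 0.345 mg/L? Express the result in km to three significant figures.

198 km

From C = C₀·e^(−kt), t = ln(C₀/C)/k = ln(5.1/0.345)/0.40 = 2.693/0.40 = 6.734 d.
Distance = v·t = 0.34 m/s × 5.818e+05 s = 1.978e+05 m = 197.8 km.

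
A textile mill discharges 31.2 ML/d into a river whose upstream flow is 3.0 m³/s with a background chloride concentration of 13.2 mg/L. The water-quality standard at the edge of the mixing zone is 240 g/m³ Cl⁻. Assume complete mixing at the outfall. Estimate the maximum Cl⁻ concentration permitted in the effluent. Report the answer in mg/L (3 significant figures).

31.2 ML/d = 0.3611 m³/s.
Mass balance: 240·3.361 = 0.3611·Cₑ + 3·13.2.
Cₑ = (806.7 − 39.6) / 0.3611 = 2124 mg/L.

2120 mg/L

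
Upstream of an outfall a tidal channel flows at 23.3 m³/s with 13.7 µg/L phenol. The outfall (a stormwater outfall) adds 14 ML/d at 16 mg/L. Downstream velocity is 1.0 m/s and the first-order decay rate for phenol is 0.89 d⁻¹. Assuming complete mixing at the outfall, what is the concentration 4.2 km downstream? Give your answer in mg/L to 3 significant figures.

14 ML/d = 0.162 m³/s.
13.7 µg/L = 0.0137 mg/L.
After complete mixing, C₀ = (0.162·16 + 23.3·0.0137) / 23.46 = 0.1241 mg/L.
Travel time t = 4200 m / 1.0 m/s = 4200 s = 0.04861 d.
C = 0.1241·exp(−0.89·0.04861) = 0.1241·0.9577 = 0.1189 mg/L.

0.119 mg/L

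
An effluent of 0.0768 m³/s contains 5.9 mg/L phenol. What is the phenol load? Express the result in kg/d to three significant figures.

Mass flux = Q·C = 0.0768 m³/s × 5.9 g/m³ = 0.4531 g/s.
= 0.4531 g/s × 86.4 = 39.15 kg/d.

39.1 kg/d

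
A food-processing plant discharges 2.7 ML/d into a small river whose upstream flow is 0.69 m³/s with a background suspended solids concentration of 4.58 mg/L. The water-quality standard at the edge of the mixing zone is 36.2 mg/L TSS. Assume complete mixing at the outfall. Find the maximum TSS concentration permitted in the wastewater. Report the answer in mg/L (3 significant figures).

734 mg/L

2.7 ML/d = 0.03125 m³/s.
Mass balance: 36.2·0.7212 = 0.03125·Cₑ + 0.69·4.58.
Cₑ = (26.11 − 3.16) / 0.03125 = 734.4 mg/L.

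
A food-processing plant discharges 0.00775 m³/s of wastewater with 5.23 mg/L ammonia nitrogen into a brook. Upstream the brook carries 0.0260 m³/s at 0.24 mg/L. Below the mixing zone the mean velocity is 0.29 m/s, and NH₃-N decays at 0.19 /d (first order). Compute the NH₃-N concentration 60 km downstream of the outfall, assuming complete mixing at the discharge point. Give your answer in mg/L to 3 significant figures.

After complete mixing, C₀ = (0.00775·5.23 + 0.026·0.24) / 0.03375 = 1.386 mg/L.
Travel time t = 6e+04 m / 0.29 m/s = 2.069e+05 s = 2.395 d.
C = 1.386·exp(−0.19·2.395) = 1.386·0.6345 = 0.8793 mg/L.

0.879 mg/L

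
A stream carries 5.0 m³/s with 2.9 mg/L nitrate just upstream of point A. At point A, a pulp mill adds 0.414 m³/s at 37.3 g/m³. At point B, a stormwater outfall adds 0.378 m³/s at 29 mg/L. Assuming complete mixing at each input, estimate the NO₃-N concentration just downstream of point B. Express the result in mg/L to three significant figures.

After input A: C = (5·2.9 + 0.414·37.3) / 5.414 = 5.531 mg/L.
After input B: C = (5.414·5.531 + 0.378·29) / 5.792 = 7.062 mg/L.

7.06 mg/L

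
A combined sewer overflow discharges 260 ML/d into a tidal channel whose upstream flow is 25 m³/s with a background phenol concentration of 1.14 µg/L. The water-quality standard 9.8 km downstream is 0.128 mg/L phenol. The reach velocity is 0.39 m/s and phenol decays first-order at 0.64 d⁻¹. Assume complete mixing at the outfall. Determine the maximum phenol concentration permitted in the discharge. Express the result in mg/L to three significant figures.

260 ML/d = 3.009 m³/s.
1.14 µg/L = 0.00114 mg/L.
Travel time to the compliance point: t = 9800/0.39 = 2.513e+04 s = 0.2908 d; decay factor exp(−0.64·0.2908) = 0.8302.
So the concentration just after mixing may be at most 0.128/0.8302 = 0.1542 mg/L.
Mass balance: 0.1542·28.01 = 3.009·Cₑ + 25·0.00114.
Cₑ = (4.319 − 0.0285) / 3.009 = 1.426 mg/L.

1.43 mg/L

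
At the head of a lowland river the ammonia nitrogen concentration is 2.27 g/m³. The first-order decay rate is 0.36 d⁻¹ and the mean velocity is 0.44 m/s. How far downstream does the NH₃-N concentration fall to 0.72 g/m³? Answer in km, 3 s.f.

121 km

From C = C₀·e^(−kt), t = ln(C₀/C)/k = ln(2.27/0.72)/0.36 = 1.148/0.36 = 3.19 d.
Distance = v·t = 0.44 m/s × 2.756e+05 s = 1.213e+05 m = 121.3 km.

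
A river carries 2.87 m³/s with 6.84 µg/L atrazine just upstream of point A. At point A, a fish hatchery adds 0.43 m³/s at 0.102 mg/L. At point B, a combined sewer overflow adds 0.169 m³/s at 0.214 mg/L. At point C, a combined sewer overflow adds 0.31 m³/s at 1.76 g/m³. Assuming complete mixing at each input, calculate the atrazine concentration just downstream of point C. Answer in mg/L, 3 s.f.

6.84 µg/L = 0.00684 mg/L.
After input A: C = (2.87·0.00684 + 0.43·0.102) / 3.3 = 0.01924 mg/L.
After input B: C = (3.3·0.01924 + 0.169·0.214) / 3.469 = 0.02873 mg/L.
After input C: C = (3.469·0.02873 + 0.31·1.76) / 3.779 = 0.1707 mg/L.

0.171 mg/L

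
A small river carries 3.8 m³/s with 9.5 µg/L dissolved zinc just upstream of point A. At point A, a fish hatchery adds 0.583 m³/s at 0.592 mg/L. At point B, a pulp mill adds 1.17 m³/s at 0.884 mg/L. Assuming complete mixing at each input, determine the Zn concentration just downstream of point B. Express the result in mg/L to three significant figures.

9.5 µg/L = 0.0095 mg/L.
After input A: C = (3.8·0.0095 + 0.583·0.592) / 4.383 = 0.08698 mg/L.
After input B: C = (4.383·0.08698 + 1.17·0.884) / 5.553 = 0.2549 mg/L.

0.255 mg/L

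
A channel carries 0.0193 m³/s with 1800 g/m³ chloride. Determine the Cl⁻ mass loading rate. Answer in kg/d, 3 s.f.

3000 kg/d

Mass flux = Q·C = 0.0193 m³/s × 1800 g/m³ = 34.74 g/s.
= 34.74 g/s × 86.4 = 3002 kg/d.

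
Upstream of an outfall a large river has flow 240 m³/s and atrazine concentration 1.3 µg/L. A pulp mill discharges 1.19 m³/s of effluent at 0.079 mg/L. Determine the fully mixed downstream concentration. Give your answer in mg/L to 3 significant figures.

0.00168 mg/L

1.3 µg/L = 0.0013 mg/L.
By mass balance at complete mixing, C = (1.19·0.079 + 240·0.0013) / (1.19 + 240) = 0.406/241.2 = 0.001683 mg/L.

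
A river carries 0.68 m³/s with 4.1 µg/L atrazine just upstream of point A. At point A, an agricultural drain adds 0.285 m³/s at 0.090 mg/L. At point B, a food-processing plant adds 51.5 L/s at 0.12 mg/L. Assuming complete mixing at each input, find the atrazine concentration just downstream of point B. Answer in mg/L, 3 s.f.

0.0341 mg/L

4.1 µg/L = 0.0041 mg/L.
After input A: C = (0.68·0.0041 + 0.285·0.09) / 0.965 = 0.02947 mg/L.
51.5 L/s = 0.0515 m³/s.
After input B: C = (0.965·0.02947 + 0.0515·0.12) / 1.017 = 0.03406 mg/L.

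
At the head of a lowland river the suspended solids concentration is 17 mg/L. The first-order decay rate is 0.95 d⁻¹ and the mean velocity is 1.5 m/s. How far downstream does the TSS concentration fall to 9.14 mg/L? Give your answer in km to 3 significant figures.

From C = C₀·e^(−kt), t = ln(C₀/C)/k = ln(17/9.14)/0.95 = 0.6206/0.95 = 0.6532 d.
Distance = v·t = 1.5 m/s × 5.644e+04 s = 8.466e+04 m = 84.66 km.

84.7 km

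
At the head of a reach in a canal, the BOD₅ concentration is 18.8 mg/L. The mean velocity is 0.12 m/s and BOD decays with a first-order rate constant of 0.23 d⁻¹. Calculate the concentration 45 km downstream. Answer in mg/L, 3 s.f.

Travel time t = 45 km / 0.12 m/s = 4.5e+04/0.12 = 3.75e+05 s = 4.34 d.
First-order decay: C = 18.8·exp(−0.23·4.34) = 18.8·0.3685 = 6.928 mg/L.

6.93 mg/L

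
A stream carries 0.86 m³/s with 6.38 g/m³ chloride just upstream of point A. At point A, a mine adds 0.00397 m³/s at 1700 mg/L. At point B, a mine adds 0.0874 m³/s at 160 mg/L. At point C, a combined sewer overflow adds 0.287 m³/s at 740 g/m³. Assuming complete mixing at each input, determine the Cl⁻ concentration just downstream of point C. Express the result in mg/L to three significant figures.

193 mg/L

After input A: C = (0.86·6.38 + 0.00397·1700) / 0.864 = 14.16 mg/L.
After input B: C = (0.864·14.16 + 0.0874·160) / 0.9514 = 27.56 mg/L.
After input C: C = (0.9514·27.56 + 0.287·740) / 1.238 = 192.7 mg/L.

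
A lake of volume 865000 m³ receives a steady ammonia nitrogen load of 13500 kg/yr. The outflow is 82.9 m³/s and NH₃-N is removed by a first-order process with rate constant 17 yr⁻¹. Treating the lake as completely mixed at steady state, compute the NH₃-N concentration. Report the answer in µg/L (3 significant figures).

Outflow Q = 82.9 m³/s × 3.156e+07 s/yr = 2.616e+09 m³/yr.
Steady-state CSTR mass balance: W = Q·C + k·V·C, so C = W/(Q + kV).
Q + kV = 2.616e+09 + 17·865000 = 2.631e+09 m³/yr.
C = 13500/2.631e+09 = 5.131e-06 kg/m³ = 0.005131 mg/L = 5.131 µg/L.

5.13 µg/L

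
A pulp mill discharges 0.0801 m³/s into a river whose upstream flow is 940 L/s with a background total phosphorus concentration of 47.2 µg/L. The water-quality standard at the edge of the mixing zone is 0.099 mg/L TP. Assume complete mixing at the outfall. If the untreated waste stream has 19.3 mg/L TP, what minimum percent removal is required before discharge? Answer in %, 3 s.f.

940 L/s = 0.94 m³/s.
47.2 µg/L = 0.0472 mg/L.
Mass balance: 0.099·1.02 = 0.0801·Cₑ + 0.94·0.0472.
Cₑ = (0.101 − 0.04437) / 0.0801 = 0.7069 mg/L.
Required removal = 1 − 0.7069/19.3 = 96.34 %.

96.3 %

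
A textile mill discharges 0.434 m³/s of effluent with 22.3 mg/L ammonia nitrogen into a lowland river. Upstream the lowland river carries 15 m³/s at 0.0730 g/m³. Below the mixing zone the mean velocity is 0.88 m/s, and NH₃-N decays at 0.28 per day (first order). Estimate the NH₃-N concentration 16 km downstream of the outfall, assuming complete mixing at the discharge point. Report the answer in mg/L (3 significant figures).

0.658 mg/L

After complete mixing, C₀ = (0.434·22.3 + 15·0.073) / 15.43 = 0.698 mg/L.
Travel time t = 1.6e+04 m / 0.88 m/s = 1.818e+04 s = 0.2104 d.
C = 0.698·exp(−0.28·0.2104) = 0.698·0.9428 = 0.6581 mg/L.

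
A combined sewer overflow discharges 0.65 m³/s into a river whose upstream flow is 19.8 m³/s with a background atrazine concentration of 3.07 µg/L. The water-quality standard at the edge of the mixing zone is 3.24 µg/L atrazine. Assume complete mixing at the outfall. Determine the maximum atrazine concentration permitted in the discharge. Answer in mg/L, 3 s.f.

3.07 µg/L = 0.00307 mg/L.
3.24 µg/L = 0.00324 mg/L.
Mass balance: 0.00324·20.45 = 0.65·Cₑ + 19.8·0.00307.
Cₑ = (0.06626 − 0.06079) / 0.65 = 0.008418 mg/L.

0.00842 mg/L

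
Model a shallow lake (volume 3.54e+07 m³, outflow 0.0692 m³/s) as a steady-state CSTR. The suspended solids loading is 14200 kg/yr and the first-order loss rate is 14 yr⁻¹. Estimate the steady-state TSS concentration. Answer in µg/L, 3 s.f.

28.5 µg/L

Outflow Q = 0.0692 m³/s × 3.156e+07 s/yr = 2.184e+06 m³/yr.
Steady-state CSTR mass balance: W = Q·C + k·V·C, so C = W/(Q + kV).
Q + kV = 2.184e+06 + 14·3.54e+07 = 4.978e+08 m³/yr.
C = 14200/4.978e+08 = 2.853e-05 kg/m³ = 0.02853 mg/L = 28.53 µg/L.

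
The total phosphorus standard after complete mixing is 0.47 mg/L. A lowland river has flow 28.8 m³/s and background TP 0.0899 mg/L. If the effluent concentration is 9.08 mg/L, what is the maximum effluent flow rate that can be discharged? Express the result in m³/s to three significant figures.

Mass balance at complete mixing: C_std·(Q_w + Q_r) = Q_w·C_e + Q_r·C_b.
Rearranging, Q_w = Q_r·(C_std − C_b)/(C_e − C_std) = 28.8·(0.47 − 0.0899) / (9.08 − 0.47) = 1.271 m³/s.

1.27 m³/s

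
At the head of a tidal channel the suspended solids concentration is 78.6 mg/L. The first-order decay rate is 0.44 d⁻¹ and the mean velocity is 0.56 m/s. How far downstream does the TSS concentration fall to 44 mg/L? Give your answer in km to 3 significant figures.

From C = C₀·e^(−kt), t = ln(C₀/C)/k = ln(78.6/44)/0.44 = 0.5802/0.44 = 1.319 d.
Distance = v·t = 0.56 m/s × 1.139e+05 s = 6.38e+04 m = 63.8 km.

63.8 km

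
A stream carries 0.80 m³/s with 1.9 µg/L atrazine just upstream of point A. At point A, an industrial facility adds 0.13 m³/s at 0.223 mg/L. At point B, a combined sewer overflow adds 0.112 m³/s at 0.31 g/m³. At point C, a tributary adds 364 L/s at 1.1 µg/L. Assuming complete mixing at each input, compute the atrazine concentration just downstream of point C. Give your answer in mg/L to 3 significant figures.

1.9 µg/L = 0.0019 mg/L.
After input A: C = (0.8·0.0019 + 0.13·0.223) / 0.93 = 0.03281 mg/L.
After input B: C = (0.93·0.03281 + 0.112·0.31) / 1.042 = 0.0626 mg/L.
364 L/s = 0.364 m³/s.
1.1 µg/L = 0.0011 mg/L.
After input C: C = (1.042·0.0626 + 0.364·0.0011) / 1.406 = 0.04668 mg/L.

0.0467 mg/L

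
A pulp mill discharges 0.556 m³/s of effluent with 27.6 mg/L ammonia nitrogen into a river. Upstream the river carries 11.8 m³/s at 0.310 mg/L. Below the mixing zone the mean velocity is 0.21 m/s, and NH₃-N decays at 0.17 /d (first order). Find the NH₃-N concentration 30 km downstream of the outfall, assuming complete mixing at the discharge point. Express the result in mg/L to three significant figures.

After complete mixing, C₀ = (0.556·27.6 + 11.8·0.31) / 12.36 = 1.538 mg/L.
Travel time t = 3e+04 m / 0.21 m/s = 1.429e+05 s = 1.653 d.
C = 1.538·exp(−0.17·1.653) = 1.538·0.755 = 1.161 mg/L.

1.16 mg/L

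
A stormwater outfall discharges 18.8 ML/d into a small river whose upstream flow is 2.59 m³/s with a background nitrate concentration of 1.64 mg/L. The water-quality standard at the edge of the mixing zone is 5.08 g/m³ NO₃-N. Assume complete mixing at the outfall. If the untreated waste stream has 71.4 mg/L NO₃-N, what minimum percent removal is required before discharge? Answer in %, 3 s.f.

35.5 %

18.8 ML/d = 0.2176 m³/s.
Mass balance: 5.08·2.808 = 0.2176·Cₑ + 2.59·1.64.
Cₑ = (14.26 − 4.248) / 0.2176 = 46.03 mg/L.
Required removal = 1 − 46.03/71.4 = 35.54 %.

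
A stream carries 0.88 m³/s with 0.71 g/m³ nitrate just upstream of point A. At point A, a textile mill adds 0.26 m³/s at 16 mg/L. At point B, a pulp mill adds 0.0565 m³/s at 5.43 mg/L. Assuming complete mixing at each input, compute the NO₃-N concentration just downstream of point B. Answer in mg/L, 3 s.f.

4.26 mg/L

After input A: C = (0.88·0.71 + 0.26·16) / 1.14 = 4.197 mg/L.
After input B: C = (1.14·4.197 + 0.0565·5.43) / 1.197 = 4.255 mg/L.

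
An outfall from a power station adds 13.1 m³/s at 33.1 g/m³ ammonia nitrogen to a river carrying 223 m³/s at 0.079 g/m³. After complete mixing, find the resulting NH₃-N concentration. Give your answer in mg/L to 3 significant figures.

1.91 mg/L

By mass balance at complete mixing, C = (13.1·33.1 + 223·0.079) / (13.1 + 223) = 451.2/236.1 = 1.911 mg/L.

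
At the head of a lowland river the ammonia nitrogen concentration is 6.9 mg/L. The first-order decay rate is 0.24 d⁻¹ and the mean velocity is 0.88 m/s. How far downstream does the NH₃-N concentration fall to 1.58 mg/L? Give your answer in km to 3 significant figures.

From C = C₀·e^(−kt), t = ln(C₀/C)/k = ln(6.9/1.58)/0.24 = 1.474/0.24 = 6.142 d.
Distance = v·t = 0.88 m/s × 5.307e+05 s = 4.67e+05 m = 467 km.

467 km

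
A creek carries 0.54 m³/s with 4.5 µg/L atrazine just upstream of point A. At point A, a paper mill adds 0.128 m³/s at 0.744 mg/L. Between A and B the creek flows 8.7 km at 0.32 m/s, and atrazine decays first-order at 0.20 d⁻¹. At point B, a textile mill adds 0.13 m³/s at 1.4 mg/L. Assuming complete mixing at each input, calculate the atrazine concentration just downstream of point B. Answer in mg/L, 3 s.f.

0.343 mg/L

4.5 µg/L = 0.0045 mg/L.
After input A: C = (0.54·0.0045 + 0.128·0.744) / 0.668 = 0.1462 mg/L.
Over the 8.7 km reach to input B (t = 2.719e+04 s = 0.3147 d), decay gives C = 0.1462·exp(−0.20·0.3147) = 0.1373 mg/L.
After input B: C = (0.668·0.1373 + 0.13·1.4) / 0.798 = 0.343 mg/L.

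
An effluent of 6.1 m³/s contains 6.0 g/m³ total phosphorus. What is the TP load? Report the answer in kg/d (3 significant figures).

3160 kg/d

Mass flux = Q·C = 6.1 m³/s × 6 g/m³ = 36.6 g/s.
= 36.6 g/s × 86.4 = 3162 kg/d.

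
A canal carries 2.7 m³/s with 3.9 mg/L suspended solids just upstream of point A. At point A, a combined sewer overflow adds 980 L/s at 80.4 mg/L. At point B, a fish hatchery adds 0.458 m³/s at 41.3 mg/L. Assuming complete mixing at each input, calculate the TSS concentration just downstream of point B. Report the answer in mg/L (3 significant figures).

980 L/s = 0.98 m³/s.
After input A: C = (2.7·3.9 + 0.98·80.4) / 3.68 = 24.27 mg/L.
After input B: C = (3.68·24.27 + 0.458·41.3) / 4.138 = 26.16 mg/L.

26.2 mg/L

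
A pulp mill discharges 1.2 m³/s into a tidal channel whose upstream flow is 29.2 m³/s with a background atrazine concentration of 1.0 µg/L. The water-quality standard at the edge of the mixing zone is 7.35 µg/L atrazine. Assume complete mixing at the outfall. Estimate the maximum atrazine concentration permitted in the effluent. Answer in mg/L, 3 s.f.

0.162 mg/L

1.0 µg/L = 0.001 mg/L.
7.35 µg/L = 0.00735 mg/L.
Mass balance: 0.00735·30.4 = 1.2·Cₑ + 29.2·0.001.
Cₑ = (0.2234 − 0.0292) / 1.2 = 0.1619 mg/L.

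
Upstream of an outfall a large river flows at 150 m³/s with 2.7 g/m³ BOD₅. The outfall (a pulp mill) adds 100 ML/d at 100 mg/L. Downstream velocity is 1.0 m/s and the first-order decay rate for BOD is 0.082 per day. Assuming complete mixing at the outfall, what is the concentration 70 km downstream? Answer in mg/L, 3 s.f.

100 ML/d = 1.157 m³/s.
After complete mixing, C₀ = (1.157·100 + 150·2.7) / 151.2 = 3.445 mg/L.
Travel time t = 7e+04 m / 1.0 m/s = 7e+04 s = 0.8102 d.
C = 3.445·exp(−0.082·0.8102) = 3.445·0.9357 = 3.224 mg/L.

3.22 mg/L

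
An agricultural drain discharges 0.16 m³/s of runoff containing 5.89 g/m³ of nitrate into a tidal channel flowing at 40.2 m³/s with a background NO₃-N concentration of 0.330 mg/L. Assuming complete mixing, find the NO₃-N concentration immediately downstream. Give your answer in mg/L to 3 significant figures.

Conservation of mass across the mixing zone: C = (0.16·5.89 + 40.2·0.33) / (0.16 + 40.2) = 14.21/40.36 = 0.352 mg/L.

0.352 mg/L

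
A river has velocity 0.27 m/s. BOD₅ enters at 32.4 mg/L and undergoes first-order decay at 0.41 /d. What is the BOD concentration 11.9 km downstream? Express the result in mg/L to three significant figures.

Travel time t = 11.9 km / 0.27 m/s = 1.19e+04/0.27 = 4.407e+04 s = 0.5101 d.
First-order decay: C = 32.4·exp(−0.41·0.5101) = 32.4·0.8113 = 26.29 mg/L.

26.3 mg/L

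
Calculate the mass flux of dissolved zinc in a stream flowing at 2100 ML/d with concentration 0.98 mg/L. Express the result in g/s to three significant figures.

23.8 g/s

2100 ML/d = 24.31 m³/s.
Mass flux = Q·C = 24.31 m³/s × 0.98 g/m³ = 23.82 g/s.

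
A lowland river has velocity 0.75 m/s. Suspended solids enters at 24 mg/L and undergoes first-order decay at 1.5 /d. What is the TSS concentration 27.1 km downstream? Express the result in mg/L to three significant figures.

12.8 mg/L

Travel time t = 27.1 km / 0.75 m/s = 2.71e+04/0.75 = 3.613e+04 s = 0.4182 d.
First-order decay: C = 24·exp(−1.5·0.4182) = 24·0.534 = 12.82 mg/L.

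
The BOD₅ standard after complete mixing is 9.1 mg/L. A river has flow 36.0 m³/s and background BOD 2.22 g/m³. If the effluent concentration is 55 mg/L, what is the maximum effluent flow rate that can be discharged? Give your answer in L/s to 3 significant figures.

Mass balance at complete mixing: C_std·(Q_w + Q_r) = Q_w·C_e + Q_r·C_b.
Rearranging, Q_w = Q_r·(C_std − C_b)/(C_e − C_std) = 36.0·(9.1 − 2.22) / (55 − 9.1) = 5.396 m³/s.
= 5396 L/s.

5400 L/s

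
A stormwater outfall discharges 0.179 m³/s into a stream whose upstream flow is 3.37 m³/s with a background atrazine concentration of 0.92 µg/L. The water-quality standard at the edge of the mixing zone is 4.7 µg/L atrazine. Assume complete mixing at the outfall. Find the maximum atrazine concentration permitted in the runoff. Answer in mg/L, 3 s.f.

0.0759 mg/L

0.92 µg/L = 0.00092 mg/L.
4.7 µg/L = 0.0047 mg/L.
Mass balance: 0.0047·3.549 = 0.179·Cₑ + 3.37·0.00092.
Cₑ = (0.01668 − 0.0031) / 0.179 = 0.07587 mg/L.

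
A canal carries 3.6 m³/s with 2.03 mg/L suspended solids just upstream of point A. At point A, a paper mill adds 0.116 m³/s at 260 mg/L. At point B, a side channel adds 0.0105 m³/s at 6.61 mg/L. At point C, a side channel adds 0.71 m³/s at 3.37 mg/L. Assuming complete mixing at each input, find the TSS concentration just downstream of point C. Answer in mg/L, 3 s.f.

After input A: C = (3.6·2.03 + 0.116·260) / 3.716 = 10.08 mg/L.
After input B: C = (3.716·10.08 + 0.0105·6.61) / 3.727 = 10.07 mg/L.
After input C: C = (3.727·10.07 + 0.71·3.37) / 4.437 = 9 mg/L.

9.00 mg/L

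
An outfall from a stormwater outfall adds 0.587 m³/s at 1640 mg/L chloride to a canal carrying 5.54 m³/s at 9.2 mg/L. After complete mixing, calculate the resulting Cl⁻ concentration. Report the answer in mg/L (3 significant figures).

165 mg/L

Conservation of mass across the mixing zone: C = (0.587·1640 + 5.54·9.2) / (0.587 + 5.54) = 1014/6.127 = 165.4 mg/L.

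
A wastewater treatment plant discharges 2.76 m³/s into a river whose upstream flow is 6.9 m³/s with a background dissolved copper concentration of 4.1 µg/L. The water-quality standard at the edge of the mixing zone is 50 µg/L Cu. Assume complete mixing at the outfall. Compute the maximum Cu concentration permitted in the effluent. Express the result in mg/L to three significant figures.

4.1 µg/L = 0.0041 mg/L.
50 µg/L = 0.05 mg/L.
Mass balance: 0.05·9.66 = 2.76·Cₑ + 6.9·0.0041.
Cₑ = (0.483 − 0.02829) / 2.76 = 0.1648 mg/L.

0.165 mg/L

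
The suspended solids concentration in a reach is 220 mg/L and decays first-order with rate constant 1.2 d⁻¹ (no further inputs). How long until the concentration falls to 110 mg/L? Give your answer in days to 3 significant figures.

t = ln(C₀/C)/k = ln(220/110)/1.2 = 0.6931/1.2 = 0.5776 d.

0.578 d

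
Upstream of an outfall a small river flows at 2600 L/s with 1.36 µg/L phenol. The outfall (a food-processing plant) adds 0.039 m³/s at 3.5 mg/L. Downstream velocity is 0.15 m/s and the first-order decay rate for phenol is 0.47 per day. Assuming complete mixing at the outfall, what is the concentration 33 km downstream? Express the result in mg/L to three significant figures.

2600 L/s = 2.6 m³/s.
1.36 µg/L = 0.00136 mg/L.
After complete mixing, C₀ = (0.039·3.5 + 2.6·0.00136) / 2.639 = 0.05306 mg/L.
Travel time t = 3.3e+04 m / 0.15 m/s = 2.2e+05 s = 2.546 d.
C = 0.05306·exp(−0.47·2.546) = 0.05306·0.3022 = 0.01603 mg/L.

0.0160 mg/L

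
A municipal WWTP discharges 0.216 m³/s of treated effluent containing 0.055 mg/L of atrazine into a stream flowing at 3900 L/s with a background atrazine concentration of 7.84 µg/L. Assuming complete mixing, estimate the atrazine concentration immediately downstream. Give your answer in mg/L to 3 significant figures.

3900 L/s = 3.9 m³/s.
7.84 µg/L = 0.00784 mg/L.
By mass balance at complete mixing, C = (0.216·0.055 + 3.9·0.00784) / (0.216 + 3.9) = 0.04246/4.116 = 0.01031 mg/L.

0.0103 mg/L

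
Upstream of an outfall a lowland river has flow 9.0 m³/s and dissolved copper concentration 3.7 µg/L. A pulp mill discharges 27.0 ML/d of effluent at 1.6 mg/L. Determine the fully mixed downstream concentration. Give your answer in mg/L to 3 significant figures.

0.0573 mg/L

27.0 ML/d = 0.3125 m³/s.
3.7 µg/L = 0.0037 mg/L.
Conservation of mass across the mixing zone: C = (0.3125·1.6 + 9·0.0037) / (0.3125 + 9) = 0.5333/9.312 = 0.05727 mg/L.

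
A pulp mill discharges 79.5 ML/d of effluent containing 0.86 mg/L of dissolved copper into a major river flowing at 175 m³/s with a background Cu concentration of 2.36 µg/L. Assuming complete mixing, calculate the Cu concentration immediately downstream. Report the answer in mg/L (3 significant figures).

79.5 ML/d = 0.9201 m³/s.
2.36 µg/L = 0.00236 mg/L.
Flow-weighted mixing gives C = (0.9201·0.86 + 175·0.00236) / (0.9201 + 175) = 1.204/175.9 = 0.006846 mg/L.

0.00685 mg/L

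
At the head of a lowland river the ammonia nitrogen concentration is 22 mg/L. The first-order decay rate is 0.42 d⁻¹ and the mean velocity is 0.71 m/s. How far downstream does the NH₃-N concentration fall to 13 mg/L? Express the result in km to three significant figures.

76.8 km

From C = C₀·e^(−kt), t = ln(C₀/C)/k = ln(22/13)/0.42 = 0.5261/0.42 = 1.253 d.
Distance = v·t = 0.71 m/s × 1.082e+05 s = 7.684e+04 m = 76.84 km.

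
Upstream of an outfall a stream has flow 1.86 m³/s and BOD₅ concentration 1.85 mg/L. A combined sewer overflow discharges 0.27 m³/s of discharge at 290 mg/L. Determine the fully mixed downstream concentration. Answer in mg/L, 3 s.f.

38.4 mg/L

By mass balance at complete mixing, C = (0.27·290 + 1.86·1.85) / (0.27 + 1.86) = 81.74/2.13 = 38.38 mg/L.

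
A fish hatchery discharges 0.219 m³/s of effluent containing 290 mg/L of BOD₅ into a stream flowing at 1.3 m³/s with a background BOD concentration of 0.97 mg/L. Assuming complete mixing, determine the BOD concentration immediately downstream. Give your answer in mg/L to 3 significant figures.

Flow-weighted mixing gives C = (0.219·290 + 1.3·0.97) / (0.219 + 1.3) = 64.77/1.519 = 42.64 mg/L.

42.6 mg/L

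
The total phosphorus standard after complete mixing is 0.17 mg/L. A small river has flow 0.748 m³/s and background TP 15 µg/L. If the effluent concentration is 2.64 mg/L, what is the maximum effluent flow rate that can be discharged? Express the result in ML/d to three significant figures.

15 µg/L = 0.015 mg/L.
Mass balance at complete mixing: C_std·(Q_w + Q_r) = Q_w·C_e + Q_r·C_b.
Rearranging, Q_w = Q_r·(C_std − C_b)/(C_e − C_std) = 0.748·(0.17 − 0.015) / (2.64 − 0.17) = 0.04694 m³/s.
= 4.056 ML/d.

4.06 ML/d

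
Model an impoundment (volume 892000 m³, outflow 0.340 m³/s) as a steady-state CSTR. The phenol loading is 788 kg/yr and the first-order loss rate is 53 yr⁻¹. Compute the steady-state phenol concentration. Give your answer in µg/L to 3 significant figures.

13.6 µg/L

Outflow Q = 0.340 m³/s × 3.156e+07 s/yr = 1.073e+07 m³/yr.
Steady-state CSTR mass balance: W = Q·C + k·V·C, so C = W/(Q + kV).
Q + kV = 1.073e+07 + 53·892000 = 5.801e+07 m³/yr.
C = 788/5.801e+07 = 1.358e-05 kg/m³ = 0.01358 mg/L = 13.58 µg/L.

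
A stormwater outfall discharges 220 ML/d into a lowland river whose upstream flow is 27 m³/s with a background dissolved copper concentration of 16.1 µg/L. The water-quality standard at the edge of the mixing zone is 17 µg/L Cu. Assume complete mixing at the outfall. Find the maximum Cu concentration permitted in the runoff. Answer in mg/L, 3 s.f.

0.0265 mg/L

220 ML/d = 2.546 m³/s.
16.1 µg/L = 0.0161 mg/L.
17 µg/L = 0.017 mg/L.
Mass balance: 0.017·29.55 = 2.546·Cₑ + 27·0.0161.
Cₑ = (0.5023 − 0.4347) / 2.546 = 0.02654 mg/L.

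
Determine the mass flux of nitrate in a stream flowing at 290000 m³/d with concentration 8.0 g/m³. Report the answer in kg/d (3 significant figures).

290000 m³/d = 3.356 m³/s.
Mass flux = Q·C = 3.356 m³/s × 8 g/m³ = 26.85 g/s.
= 26.85 g/s × 86.4 = 2320 kg/d.

2320 kg/d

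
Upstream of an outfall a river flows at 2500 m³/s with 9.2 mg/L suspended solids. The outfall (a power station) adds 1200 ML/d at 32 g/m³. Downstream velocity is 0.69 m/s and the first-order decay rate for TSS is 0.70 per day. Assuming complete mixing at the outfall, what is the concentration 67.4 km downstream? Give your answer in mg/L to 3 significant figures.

4.23 mg/L

1200 ML/d = 13.89 m³/s.
After complete mixing, C₀ = (13.89·32 + 2500·9.2) / 2514 = 9.326 mg/L.
Travel time t = 6.74e+04 m / 0.69 m/s = 9.768e+04 s = 1.131 d.
C = 9.326·exp(−0.70·1.131) = 9.326·0.4532 = 4.227 mg/L.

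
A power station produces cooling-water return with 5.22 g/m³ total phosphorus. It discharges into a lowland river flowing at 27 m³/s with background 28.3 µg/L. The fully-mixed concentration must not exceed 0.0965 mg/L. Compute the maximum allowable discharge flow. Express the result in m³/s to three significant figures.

0.359 m³/s

28.3 µg/L = 0.0283 mg/L.
Mass balance at complete mixing: C_std·(Q_w + Q_r) = Q_w·C_e + Q_r·C_b.
Rearranging, Q_w = Q_r·(C_std − C_b)/(C_e − C_std) = 27·(0.0965 − 0.0283) / (5.22 − 0.0965) = 0.3594 m³/s.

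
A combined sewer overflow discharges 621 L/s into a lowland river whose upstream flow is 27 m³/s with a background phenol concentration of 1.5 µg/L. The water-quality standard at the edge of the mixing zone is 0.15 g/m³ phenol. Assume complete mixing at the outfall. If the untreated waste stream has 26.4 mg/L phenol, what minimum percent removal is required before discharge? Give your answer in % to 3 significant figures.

621 L/s = 0.621 m³/s.
1.5 µg/L = 0.0015 mg/L.
Mass balance: 0.15·27.62 = 0.621·Cₑ + 27·0.0015.
Cₑ = (4.143 − 0.0405) / 0.621 = 6.607 mg/L.
Required removal = 1 − 6.607/26.4 = 74.98 %.

75.0 %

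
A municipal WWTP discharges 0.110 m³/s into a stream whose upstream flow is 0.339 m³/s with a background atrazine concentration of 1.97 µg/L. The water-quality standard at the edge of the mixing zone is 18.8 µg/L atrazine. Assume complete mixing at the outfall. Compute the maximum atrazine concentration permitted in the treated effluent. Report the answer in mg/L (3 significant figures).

1.97 µg/L = 0.00197 mg/L.
18.8 µg/L = 0.0188 mg/L.
Mass balance: 0.0188·0.449 = 0.11·Cₑ + 0.339·0.00197.
Cₑ = (0.008441 − 0.0006678) / 0.11 = 0.07067 mg/L.

0.0707 mg/L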